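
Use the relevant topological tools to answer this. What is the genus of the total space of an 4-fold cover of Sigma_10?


For an n-sheeted cover: chi(E) = n * chi(B).
chi(Sigma_10) = 2 - 2*10 = -18.
chi(E) = 4 * (-18) = -72.
genus(E) = (2 - chi(E))/2 = (2 - (-72))/2 = 74/2 = 37

37


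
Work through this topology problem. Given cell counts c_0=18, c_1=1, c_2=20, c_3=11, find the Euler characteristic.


chi = sum_k (-1)^k c_k.
= (-1)^0*18 + (-1)^1*1 + (-1)^2*20 + (-1)^3*11
= (18) + (-1) + (20) + (-11)
= 26

26


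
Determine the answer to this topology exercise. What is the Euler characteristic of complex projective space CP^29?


CP^29 has one cell in each even dimension 0, 2, ..., 2*29 (29+1 cells total).
All cells are even-dimensional, so chi = number of cells.
chi = 29 + 1 = 30

30


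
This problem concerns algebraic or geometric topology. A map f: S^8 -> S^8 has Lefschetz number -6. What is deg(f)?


L(f) = 1 + (-1)^8 deg(f) on S^8.
-6 = 1 + (-1)^8 * deg(f)
(-1)^8 * deg(f) = -7
deg(f) = -7

-7


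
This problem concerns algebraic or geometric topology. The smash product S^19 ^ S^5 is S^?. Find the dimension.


S^m ^ S^n = S^{m+n}.
k = 19 + 5 = 24

24


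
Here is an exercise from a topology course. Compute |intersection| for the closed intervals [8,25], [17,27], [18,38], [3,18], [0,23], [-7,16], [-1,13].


Intersection = [max(a_i), min(b_i)] = [18, 13].
Since 18 > 13, the intersection is empty.
Length = 0

0


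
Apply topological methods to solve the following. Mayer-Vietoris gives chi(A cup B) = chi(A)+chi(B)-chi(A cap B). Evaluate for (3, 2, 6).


chi(A cup B) = chi(A) + chi(B) - chi(A cap B)
= 3 + (2) - (6)
= -1

-1


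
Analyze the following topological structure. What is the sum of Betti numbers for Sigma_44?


For Sigma_44: b_0 = 1, b_1 = 2g = 88, b_2 = 1.
Total = 1 + 88 + 1 = 90

90


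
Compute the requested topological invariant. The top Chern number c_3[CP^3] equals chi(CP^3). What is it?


For any closed oriented manifold, <e(TM),[M]> = chi(M).
chi(CP^3) = 3+1 = 4

4


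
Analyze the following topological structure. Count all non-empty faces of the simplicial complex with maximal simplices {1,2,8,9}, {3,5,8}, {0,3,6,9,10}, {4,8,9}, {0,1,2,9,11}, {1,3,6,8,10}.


Each maximal simplex on m vertices has 2^m - 1 nonempty faces.
Take the union (dedupe shared faces).
Total distinct faces = 96

96


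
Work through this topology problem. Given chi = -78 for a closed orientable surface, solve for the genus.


chi = 2 - 2g for closed orientable surfaces.
-78 = 2 - 2g
2g = 2 - (-78) = 80
g = 40

40


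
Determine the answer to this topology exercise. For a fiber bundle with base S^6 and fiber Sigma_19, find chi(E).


chi(S^6) = 2 (n even), chi(Sigma_19) = 2 - 2*19 = -36.
chi(E) = 2 * (-36) = -72

-72


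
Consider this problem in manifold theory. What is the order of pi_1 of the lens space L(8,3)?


pi_1(L(p,q)) = Z/pZ for any q coprime to p.
|pi_1(L(8,3))| = 8

8


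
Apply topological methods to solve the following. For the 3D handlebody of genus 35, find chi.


A genus-g handlebody deformation retracts to a wedge of g circles.
chi(vee_g S^1) = 1 - g.
chi(H_35) = 1 - 35 = -34

-34


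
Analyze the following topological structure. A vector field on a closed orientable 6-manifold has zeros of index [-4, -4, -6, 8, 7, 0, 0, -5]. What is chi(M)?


Poincare-Hopf: chi(M) = sum of indices of zeros.
chi = (-4) + (-4) + (-6) + (8) + (7) + (0) + (0) + (-5) = -4

-4


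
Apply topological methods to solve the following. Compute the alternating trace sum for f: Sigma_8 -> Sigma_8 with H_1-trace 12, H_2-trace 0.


L(f) = tr(f_0*) - tr(f_1*) + tr(f_2*).
= 1 - (12) + (0)
= -11

-11


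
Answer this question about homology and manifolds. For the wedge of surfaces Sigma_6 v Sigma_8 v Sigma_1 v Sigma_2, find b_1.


For a wedge X v Y: reduced H_k(X v Y) = H_k(X) + H_k(Y).
Each Sigma_g contributes b_1 = 2g.
b_1 = 12 + 16 + 2 + 4 = 34

34


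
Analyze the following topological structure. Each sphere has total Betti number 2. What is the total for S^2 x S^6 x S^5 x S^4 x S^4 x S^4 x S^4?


Total Betti number is multiplicative under products.
Each S^d (d>=1) has total Betti number 2.
There are 7 sphere factors.
Total = 2^7 = 128

128


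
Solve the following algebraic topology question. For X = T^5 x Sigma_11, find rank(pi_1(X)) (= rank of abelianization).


pi_1(A x B) = pi_1(A) x pi_1(B); rank of abelianization = b_1.
b_1(T^5) = 5, b_1(Sigma_11) = 2*11 = 22.
b_1(product) = 5 + 22 = 27

27


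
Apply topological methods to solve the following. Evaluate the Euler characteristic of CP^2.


CP^2 has one cell in each even dimension 0, 2, ..., 2*2 (2+1 cells total).
All cells are even-dimensional, so chi = number of cells.
chi = 2 + 1 = 3

3


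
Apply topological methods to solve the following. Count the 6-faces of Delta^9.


Delta^9 has 9+1 vertices. A 6-face is a choice of 6+1 vertices.
f_6 = C(9+1, 6+1) = C(10,7) = 120

120


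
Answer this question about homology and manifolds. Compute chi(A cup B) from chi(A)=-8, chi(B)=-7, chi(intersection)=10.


chi(A cup B) = chi(A) + chi(B) - chi(A cap B)
= -8 + (-7) - (10)
= -25

-25


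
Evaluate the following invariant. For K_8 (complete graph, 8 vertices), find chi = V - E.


K_8: V = 8, E = C(8,2) = 28.
chi = V - E = 8 - 28 = -20

-20


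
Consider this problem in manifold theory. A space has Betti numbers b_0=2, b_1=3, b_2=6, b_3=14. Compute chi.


chi = sum_k (-1)^k b_k.
= (2) + (-3) + (6) + (-14)
= -9

-9


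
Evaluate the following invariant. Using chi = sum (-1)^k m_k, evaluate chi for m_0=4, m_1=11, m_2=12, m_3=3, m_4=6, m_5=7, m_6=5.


Morse theory: chi(M) = sum_k (-1)^k m_k where m_k = #(index-k critical points).
= (4) + (-11) + (12) + (-3) + (6) + (-7) + (5) = 6

6


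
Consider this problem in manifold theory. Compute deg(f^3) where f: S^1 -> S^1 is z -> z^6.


deg(f) = 6. Degree is multiplicative: deg(f^3) = (deg f)^3.
deg(f^3) = (6)^3 = 216

216


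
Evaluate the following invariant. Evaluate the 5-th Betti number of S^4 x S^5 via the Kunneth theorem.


Each S^d has Poincare polynomial 1 + t^d.
The product S^4 x S^5 has Poincare polynomial prod(1+t^d_i).
Expanding: b_0=1, b_4=1, b_5=1, b_9=1.
b_5 = 1

1


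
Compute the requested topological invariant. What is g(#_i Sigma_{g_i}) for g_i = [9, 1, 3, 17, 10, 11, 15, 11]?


Genus is additive under connected sum of orientable surfaces.
g = 9 + 1 + 3 + 17 + 10 + 11 + 15 + 11 = 77

77


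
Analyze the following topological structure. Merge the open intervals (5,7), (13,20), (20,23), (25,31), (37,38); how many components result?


Sort and merge overlapping open intervals.
Merged: (5,7), (13,20), (20,23), (25,31), (37,38).
Number of components = 5

5


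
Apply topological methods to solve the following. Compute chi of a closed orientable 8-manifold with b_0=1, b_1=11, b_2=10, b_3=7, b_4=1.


By Poincare duality b_k = b_{8-k}, so full Betti numbers: b_0=1, b_1=11, b_2=10, b_3=7, b_4=1, b_5=7, b_6=10, b_7=11, b_8=1.
chi = sum (-1)^k b_k = -13

-13


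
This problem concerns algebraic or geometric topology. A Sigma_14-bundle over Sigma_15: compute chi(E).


For a fiber bundle F -> E -> B (with CW structure): chi(E) = chi(B) * chi(F).
chi(Sigma_15) = -28, chi(Sigma_14) = -26.
chi(E) = (-28) * (-26) = 728

728


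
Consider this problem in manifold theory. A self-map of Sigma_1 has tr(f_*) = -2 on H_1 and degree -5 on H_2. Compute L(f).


L(f) = tr(f_0*) - tr(f_1*) + tr(f_2*).
= 1 - (-2) + (-5)
= -2

-2


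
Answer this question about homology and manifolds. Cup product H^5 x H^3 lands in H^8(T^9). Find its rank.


Cup product: H^p x H^q -> H^{p+q}; here p+q = 5+3 = 8.
rank H^k(T^n) = C(n,k).
C(9,8) = 9

9


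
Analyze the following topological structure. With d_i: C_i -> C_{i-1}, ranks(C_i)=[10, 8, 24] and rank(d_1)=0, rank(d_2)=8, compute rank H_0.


rank H_k = rank(ker d_k) - rank(im d_{k+1}).
rank(ker d_0) = rank(C_0) - rank(d_0) = 10 - 0 = 10.
rank(im d_{0+1}) = 0.
rank H_0 = 10 - 0 = 10

10


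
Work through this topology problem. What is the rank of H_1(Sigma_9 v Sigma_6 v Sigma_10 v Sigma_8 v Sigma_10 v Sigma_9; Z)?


For a wedge X v Y: reduced H_k(X v Y) = H_k(X) + H_k(Y).
Each Sigma_g contributes b_1 = 2g.
b_1 = 18 + 12 + 20 + 16 + 20 + 18 = 104

104


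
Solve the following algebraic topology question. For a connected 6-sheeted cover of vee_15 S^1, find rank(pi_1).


Nielsen-Schreier: an index-n subgroup of F_r is free of rank 1 + n(r-1).
Equivalently: chi(cover) = n*chi(base); chi(vee_r S^1) = 1 - 15 = -14.
chi(E) = 6*(-14) = -84; rank = 1 - chi(E) = 1 - (-84) = 85.
rank = 1 + 6*(15-1) = 1 + 84 = 85

85


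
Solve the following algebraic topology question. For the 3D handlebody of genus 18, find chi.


A genus-g handlebody deformation retracts to a wedge of g circles.
chi(vee_g S^1) = 1 - g.
chi(H_18) = 1 - 18 = -17

-17


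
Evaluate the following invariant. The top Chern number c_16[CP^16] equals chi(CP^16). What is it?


For any closed oriented manifold, <e(TM),[M]> = chi(M).
chi(CP^16) = 16+1 = 17

17


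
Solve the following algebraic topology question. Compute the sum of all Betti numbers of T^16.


b_k(T^16) = C(16,k), so the sum over k is sum_k C(16,k) = 2^16.
Total = 2^16 = 65536

65536


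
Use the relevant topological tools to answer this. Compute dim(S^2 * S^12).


Join of spheres: S^m * S^n = S^{m+n+1}.
dim = 2 + 12 + 1 = 15

15


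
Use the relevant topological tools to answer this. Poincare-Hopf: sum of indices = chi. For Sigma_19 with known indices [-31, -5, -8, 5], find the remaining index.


Poincare-Hopf: sum of indices = chi(M).
chi(Sigma_19) = 2 - 2*19 = -36.
Sum of known indices = -39.
x = chi - (sum known) = -36 - (-39) = 3

3


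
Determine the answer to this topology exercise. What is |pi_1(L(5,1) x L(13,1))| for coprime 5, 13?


pi_1(X x Y) = pi_1(X) x pi_1(Y).
pi_1(L(5,1)) = Z/5, pi_1(L(13,1)) = Z/13.
|Z/5 x Z/13| = 5 * 13 = 65

65


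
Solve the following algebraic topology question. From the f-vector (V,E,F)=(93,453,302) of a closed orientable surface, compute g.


chi = V - E + F = 93 - 453 + 302 = -58
For orientable closed surface: chi = 2 - 2g, so g = (2 - chi)/2.
g = (2 - (-58)) / 2 = 60 / 2 = 30

30


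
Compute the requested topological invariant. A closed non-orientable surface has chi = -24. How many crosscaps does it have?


chi = 2 - k for closed non-orientable surfaces with k crosscaps.
-24 = 2 - k
k = 2 - (-24) = 26

26


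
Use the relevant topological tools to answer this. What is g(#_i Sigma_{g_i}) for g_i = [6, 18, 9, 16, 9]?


Genus is additive under connected sum of orientable surfaces.
g = 6 + 18 + 9 + 16 + 9 = 58

58


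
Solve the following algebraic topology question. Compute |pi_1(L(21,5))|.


pi_1(L(p,q)) = Z/pZ for any q coprime to p.
|pi_1(L(21,5))| = 21

21


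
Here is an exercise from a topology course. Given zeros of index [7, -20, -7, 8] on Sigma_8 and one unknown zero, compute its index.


Poincare-Hopf: sum of indices = chi(M).
chi(Sigma_8) = 2 - 2*8 = -14.
Sum of known indices = -12.
x = chi - (sum known) = -14 - (-12) = -2

-2


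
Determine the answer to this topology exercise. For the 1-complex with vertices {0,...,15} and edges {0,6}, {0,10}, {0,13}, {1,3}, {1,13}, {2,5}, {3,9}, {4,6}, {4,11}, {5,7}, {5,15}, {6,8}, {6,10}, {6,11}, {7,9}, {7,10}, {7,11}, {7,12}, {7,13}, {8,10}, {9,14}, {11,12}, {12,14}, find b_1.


b_1 = E - V + (number of components).
E = 23, V = 16, components = 1.
b_1 = 23 - 16 + 1 = 8

8


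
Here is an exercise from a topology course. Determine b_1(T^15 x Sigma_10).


pi_1(A x B) = pi_1(A) x pi_1(B); rank of abelianization = b_1.
b_1(T^15) = 15, b_1(Sigma_10) = 2*10 = 20.
b_1(product) = 15 + 20 = 35

35


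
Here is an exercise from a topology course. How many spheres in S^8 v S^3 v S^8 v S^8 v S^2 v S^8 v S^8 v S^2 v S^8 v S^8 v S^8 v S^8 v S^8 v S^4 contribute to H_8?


For a wedge of spheres, H_k (k>0) is free on one generator per sphere of dimension k.
Spheres of dimension 8: count = 10.
b_8 = 10

10


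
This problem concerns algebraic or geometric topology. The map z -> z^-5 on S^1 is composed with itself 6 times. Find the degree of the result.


deg(f) = -5. Degree is multiplicative: deg(f^6) = (deg f)^6.
deg(f^6) = (-5)^6 = 15625

15625


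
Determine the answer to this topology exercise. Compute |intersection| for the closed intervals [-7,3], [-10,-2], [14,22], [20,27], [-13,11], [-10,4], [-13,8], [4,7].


Intersection = [max(a_i), min(b_i)] = [20, -2].
Since 20 > -2, the intersection is empty.
Length = 0

0


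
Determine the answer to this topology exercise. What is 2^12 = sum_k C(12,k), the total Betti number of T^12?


b_k(T^12) = C(12,k), so the sum over k is sum_k C(12,k) = 2^12.
Total = 2^12 = 4096

4096


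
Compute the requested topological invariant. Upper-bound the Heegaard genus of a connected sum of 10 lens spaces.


Heegaard genus satisfies g(A#B) <= g(A) + g(B).
Each lens space has g = 1.
Upper bound: 10 * 1 = 10

10


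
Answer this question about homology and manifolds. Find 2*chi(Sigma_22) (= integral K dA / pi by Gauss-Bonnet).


Gauss-Bonnet: integral K dA = 2*pi*chi(M).
chi(Sigma_22) = 2 - 2*22 = -42.
(integral K dA)/pi = 2*chi = 2*(-42) = -84

-84


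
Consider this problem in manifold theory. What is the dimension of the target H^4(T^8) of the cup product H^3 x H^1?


Cup product: H^p x H^q -> H^{p+q}; here p+q = 3+1 = 4.
rank H^k(T^n) = C(n,k).
C(8,4) = 70

70


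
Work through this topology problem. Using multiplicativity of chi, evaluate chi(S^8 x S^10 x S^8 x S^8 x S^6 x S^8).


chi is multiplicative: chi(X x Y) = chi(X) chi(Y).
Each even-dim sphere has chi = 2. There are 6 factors.
chi = 2^6 = 64

64


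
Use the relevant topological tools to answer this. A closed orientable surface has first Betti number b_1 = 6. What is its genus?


For a closed orientable surface: b_1 = 2g.
6 = 2g
g = 6 / 2 = 3

3


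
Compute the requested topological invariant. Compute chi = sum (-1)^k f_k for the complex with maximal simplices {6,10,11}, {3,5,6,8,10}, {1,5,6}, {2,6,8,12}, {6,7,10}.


Enumerate all faces; f-vector: f_0=10, f_1=21, f_2=17, f_3=6, f_4=1.
chi = sum (-1)^k f_k = 1

1


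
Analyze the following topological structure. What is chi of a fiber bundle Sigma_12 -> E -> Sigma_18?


For a fiber bundle F -> E -> B (with CW structure): chi(E) = chi(B) * chi(F).
chi(Sigma_18) = -34, chi(Sigma_12) = -22.
chi(E) = (-34) * (-22) = 748

748


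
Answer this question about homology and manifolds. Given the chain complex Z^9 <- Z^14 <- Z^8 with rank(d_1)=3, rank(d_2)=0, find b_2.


rank H_k = rank(ker d_k) - rank(im d_{k+1}).
rank(ker d_2) = rank(C_2) - rank(d_2) = 8 - 0 = 8.
rank(im d_{2+1}) = 0.
rank H_2 = 8 - 0 = 8

8


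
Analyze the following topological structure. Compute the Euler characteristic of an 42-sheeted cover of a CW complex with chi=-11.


For a finite covering: chi(E) = (number of sheets) * chi(B).
chi(E) = 42 * (-11) = -462

-462


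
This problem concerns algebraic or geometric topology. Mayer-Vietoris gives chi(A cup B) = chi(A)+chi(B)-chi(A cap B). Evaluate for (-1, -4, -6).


chi(A cup B) = chi(A) + chi(B) - chi(A cap B)
= -1 + (-4) - (-6)
= 1

1


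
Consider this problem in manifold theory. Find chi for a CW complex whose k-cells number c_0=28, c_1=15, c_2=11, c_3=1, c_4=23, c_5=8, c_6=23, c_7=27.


chi = sum_k (-1)^k c_k.
= (-1)^0*28 + (-1)^1*15 + (-1)^2*11 + (-1)^3*1 + (-1)^4*23 + (-1)^5*8 + (-1)^6*23 + (-1)^7*27
= (28) + (-15) + (11) + (-1) + (23) + (-8) + (23) + (-27)
= 34

34


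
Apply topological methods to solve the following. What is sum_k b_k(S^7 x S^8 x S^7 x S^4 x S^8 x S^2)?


Total Betti number is multiplicative under products.
Each S^d (d>=1) has total Betti number 2.
There are 6 sphere factors.
Total = 2^6 = 64

64


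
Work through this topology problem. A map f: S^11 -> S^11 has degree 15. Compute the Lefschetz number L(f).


On S^11: L(f) = tr(f_0*) + (-1)^11 tr(f_11*) = 1 + (-1)^11 * deg(f).
L(f) = 1 + (-1)^11 * 15 = 1 + -15 = -14

-14


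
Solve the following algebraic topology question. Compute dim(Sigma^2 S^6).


Each suspension raises dimension by 1: Sigma S^n = S^{n+1}.
Sigma^2 S^6 = S^{6+2} = S^8

8


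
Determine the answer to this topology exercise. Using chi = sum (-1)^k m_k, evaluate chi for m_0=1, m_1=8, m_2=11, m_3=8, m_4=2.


Morse theory: chi(M) = sum_k (-1)^k m_k where m_k = #(index-k critical points).
= (1) + (-8) + (11) + (-8) + (2) = -2

-2


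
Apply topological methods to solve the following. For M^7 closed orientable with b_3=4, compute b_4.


Poincare duality for closed orientable n-manifolds: b_k = b_{n-k}.
Here n = 7, so b_4 = b_3 = 4

4


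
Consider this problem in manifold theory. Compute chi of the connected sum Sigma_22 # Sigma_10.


chi(Sigma_22) = 2 - 2*22 = -42
chi(Sigma_10) = 2 - 2*10 = -18
For surfaces: chi(A#B) = chi(A) + chi(B) - 2.
chi = -42 + -18 - 2 = -62

-62


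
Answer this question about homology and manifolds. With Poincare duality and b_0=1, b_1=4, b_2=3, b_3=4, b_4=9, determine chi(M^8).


By Poincare duality b_k = b_{8-k}, so full Betti numbers: b_0=1, b_1=4, b_2=3, b_3=4, b_4=9, b_5=4, b_6=3, b_7=4, b_8=1.
chi = sum (-1)^k b_k = 1

1


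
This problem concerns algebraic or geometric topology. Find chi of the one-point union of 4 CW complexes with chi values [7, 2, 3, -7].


chi(A v B) = chi(A) + chi(B) - 1 (one point identified).
For 4 spaces: chi = (sum chi_i) - (4 - 1).
sum = 5; chi = 5 - 3 = 2

2


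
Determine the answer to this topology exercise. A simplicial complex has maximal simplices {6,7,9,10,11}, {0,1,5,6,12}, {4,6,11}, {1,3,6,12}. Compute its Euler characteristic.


Enumerate all faces; f-vector: f_0=11, f_1=25, f_2=24, f_3=11, f_4=2.
chi = sum (-1)^k f_k = 1

1


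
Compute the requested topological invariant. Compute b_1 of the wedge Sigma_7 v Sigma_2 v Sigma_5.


For a wedge X v Y: reduced H_k(X v Y) = H_k(X) + H_k(Y).
Each Sigma_g contributes b_1 = 2g.
b_1 = 14 + 4 + 10 = 28

28


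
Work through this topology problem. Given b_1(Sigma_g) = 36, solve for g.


For a closed orientable surface: b_1 = 2g.
36 = 2g
g = 36 / 2 = 18

18


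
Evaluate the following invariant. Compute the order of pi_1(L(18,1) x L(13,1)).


pi_1(X x Y) = pi_1(X) x pi_1(Y).
pi_1(L(18,1)) = Z/18, pi_1(L(13,1)) = Z/13.
|Z/18 x Z/13| = 18 * 13 = 234

234


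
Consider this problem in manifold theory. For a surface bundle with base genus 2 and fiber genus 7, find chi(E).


For a fiber bundle F -> E -> B (with CW structure): chi(E) = chi(B) * chi(F).
chi(Sigma_2) = -2, chi(Sigma_7) = -12.
chi(E) = (-2) * (-12) = 24

24


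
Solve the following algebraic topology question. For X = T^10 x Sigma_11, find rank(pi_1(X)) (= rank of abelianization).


pi_1(A x B) = pi_1(A) x pi_1(B); rank of abelianization = b_1.
b_1(T^10) = 10, b_1(Sigma_11) = 2*11 = 22.
b_1(product) = 10 + 22 = 32

32


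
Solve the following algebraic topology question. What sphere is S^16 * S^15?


Join of spheres: S^m * S^n = S^{m+n+1}.
dim = 16 + 15 + 1 = 32

32


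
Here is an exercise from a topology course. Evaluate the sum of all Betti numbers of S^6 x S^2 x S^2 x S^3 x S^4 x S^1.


Total Betti number is multiplicative under products.
Each S^d (d>=1) has total Betti number 2.
There are 6 sphere factors.
Total = 2^6 = 64

64


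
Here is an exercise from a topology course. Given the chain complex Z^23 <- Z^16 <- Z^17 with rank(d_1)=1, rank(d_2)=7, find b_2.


rank H_k = rank(ker d_k) - rank(im d_{k+1}).
rank(ker d_2) = rank(C_2) - rank(d_2) = 17 - 7 = 10.
rank(im d_{2+1}) = 0.
rank H_2 = 10 - 0 = 10

10


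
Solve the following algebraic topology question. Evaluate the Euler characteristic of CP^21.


CP^21 has one cell in each even dimension 0, 2, ..., 2*21 (21+1 cells total).
All cells are even-dimensional, so chi = number of cells.
chi = 21 + 1 = 22

22


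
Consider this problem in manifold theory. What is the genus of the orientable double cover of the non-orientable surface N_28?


chi(N_28) = 2 - 28 = -26.
Double cover: chi(Sigma_g) = 2 * chi(N_28) = 2*(-26) = -52.
2 - 2g = -52, so g = (2 - (-52))/2 = 54/2 = 27

27


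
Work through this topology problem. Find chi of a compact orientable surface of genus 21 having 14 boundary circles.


For a compact orientable surface with genus g and b boundary components: chi = 2 - 2g - b.
chi = 2 - 2*21 - 14 = 2 - 42 - 14 = -54

-54


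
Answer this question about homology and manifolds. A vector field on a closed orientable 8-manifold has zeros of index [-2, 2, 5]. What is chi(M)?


Poincare-Hopf: chi(M) = sum of indices of zeros.
chi = (-2) + (2) + (5) = 5

5


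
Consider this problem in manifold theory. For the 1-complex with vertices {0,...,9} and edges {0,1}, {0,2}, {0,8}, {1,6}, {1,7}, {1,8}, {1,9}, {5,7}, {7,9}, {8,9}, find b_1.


b_1 = E - V + (number of components).
E = 10, V = 10, components = 3.
b_1 = 10 - 10 + 3 = 3

3


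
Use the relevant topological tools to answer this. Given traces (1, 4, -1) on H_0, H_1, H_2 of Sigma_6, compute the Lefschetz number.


L(f) = tr(f_0*) - tr(f_1*) + tr(f_2*).
= 1 - (4) + (-1)
= -4

-4


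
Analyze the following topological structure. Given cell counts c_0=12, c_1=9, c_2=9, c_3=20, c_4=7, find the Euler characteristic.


chi = sum_k (-1)^k c_k.
= (-1)^0*12 + (-1)^1*9 + (-1)^2*9 + (-1)^3*20 + (-1)^4*7
= (12) + (-9) + (9) + (-20) + (7)
= -1

-1


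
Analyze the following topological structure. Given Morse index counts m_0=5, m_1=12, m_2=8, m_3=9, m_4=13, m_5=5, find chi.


Morse theory: chi(M) = sum_k (-1)^k m_k where m_k = #(index-k critical points).
= (5) + (-12) + (8) + (-9) + (13) + (-5) = 0

0


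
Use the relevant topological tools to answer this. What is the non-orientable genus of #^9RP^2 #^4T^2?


Since a >= 1, the sum is non-orientable; each T^2 can be replaced by RP^2 # RP^2 (since T^2#RP^2 = 3RP^2).
Total crosscaps k = 9 + 2*4 = 17.
Check via chi: chi = 9*1 + 4*0 - (9+4-1)*2 = -15 = 2 - k = -15. Consistent.

17


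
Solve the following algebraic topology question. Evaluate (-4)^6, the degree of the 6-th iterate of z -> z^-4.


deg(f) = -4. Degree is multiplicative: deg(f^6) = (deg f)^6.
deg(f^6) = (-4)^6 = 4096

4096


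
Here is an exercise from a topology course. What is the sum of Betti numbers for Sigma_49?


For Sigma_49: b_0 = 1, b_1 = 2g = 98, b_2 = 1.
Total = 1 + 98 + 1 = 100

100


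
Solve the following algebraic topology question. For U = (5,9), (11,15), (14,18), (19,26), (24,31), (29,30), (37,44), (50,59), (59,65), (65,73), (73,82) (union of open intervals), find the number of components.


Sort and merge overlapping open intervals.
Merged: (5,9), (11,18), (19,31), (37,44), (50,59), (59,65), (65,73), (73,82).
Number of components = 8

8


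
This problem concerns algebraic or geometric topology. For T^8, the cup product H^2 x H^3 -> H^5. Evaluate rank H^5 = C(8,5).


Cup product: H^p x H^q -> H^{p+q}; here p+q = 2+3 = 5.
rank H^k(T^n) = C(n,k).
C(8,5) = 56

56


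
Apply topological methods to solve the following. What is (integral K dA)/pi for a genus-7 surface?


Gauss-Bonnet: integral K dA = 2*pi*chi(M).
chi(Sigma_7) = 2 - 2*7 = -12.
(integral K dA)/pi = 2*chi = 2*(-12) = -24

-24


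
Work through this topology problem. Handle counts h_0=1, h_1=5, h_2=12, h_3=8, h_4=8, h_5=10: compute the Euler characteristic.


Handles of index k contribute (-1)^k to chi (same as CW cells).
chi = (1) + (-5) + (12) + (-8) + (8) + (-10) = -2

-2


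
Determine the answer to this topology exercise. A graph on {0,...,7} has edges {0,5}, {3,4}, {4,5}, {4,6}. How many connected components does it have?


Run DFS/union-find over 8 vertices.
V = 8, E = 4.
Number of components = 4

4


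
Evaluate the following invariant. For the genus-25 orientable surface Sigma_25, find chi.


For a closed orientable surface of genus g: chi = 2 - 2g.
Here g = 25.
chi = 2 - 2*25 = 2 - 50 = -48

-48


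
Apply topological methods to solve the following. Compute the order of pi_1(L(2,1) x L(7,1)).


pi_1(X x Y) = pi_1(X) x pi_1(Y).
pi_1(L(2,1)) = Z/2, pi_1(L(7,1)) = Z/7.
|Z/2 x Z/7| = 2 * 7 = 14

14


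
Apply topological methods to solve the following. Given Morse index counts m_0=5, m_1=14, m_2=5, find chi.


Morse theory: chi(M) = sum_k (-1)^k m_k where m_k = #(index-k critical points).
= (5) + (-14) + (5) = -4

-4


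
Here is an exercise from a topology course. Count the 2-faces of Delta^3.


Delta^3 has 3+1 vertices. A 2-face is a choice of 2+1 vertices.
f_2 = C(3+1, 2+1) = C(4,3) = 4

4


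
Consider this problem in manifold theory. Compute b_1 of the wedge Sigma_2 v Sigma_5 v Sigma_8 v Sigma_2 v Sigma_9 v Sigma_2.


For a wedge X v Y: reduced H_k(X v Y) = H_k(X) + H_k(Y).
Each Sigma_g contributes b_1 = 2g.
b_1 = 4 + 10 + 16 + 4 + 18 + 4 = 56

56


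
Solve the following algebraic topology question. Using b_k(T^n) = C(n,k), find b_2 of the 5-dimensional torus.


By the Kunneth formula, b_k(T^n) = C(n,k).
b_2(T^5) = C(5,2).
C(5,2) = 5!/(2!*3!) = 10

10


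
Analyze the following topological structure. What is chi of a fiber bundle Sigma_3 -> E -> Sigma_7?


For a fiber bundle F -> E -> B (with CW structure): chi(E) = chi(B) * chi(F).
chi(Sigma_7) = -12, chi(Sigma_3) = -4.
chi(E) = (-12) * (-4) = 48

48


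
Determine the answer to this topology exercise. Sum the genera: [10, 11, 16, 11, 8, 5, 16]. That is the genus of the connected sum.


Genus is additive under connected sum of orientable surfaces.
g = 10 + 11 + 16 + 11 + 8 + 5 + 16 = 77

77


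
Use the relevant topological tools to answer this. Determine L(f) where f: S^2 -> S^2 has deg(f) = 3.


On S^2: L(f) = tr(f_0*) + (-1)^2 tr(f_2*) = 1 + (-1)^2 * deg(f).
L(f) = 1 + (-1)^2 * 3 = 1 + 3 = 4

4


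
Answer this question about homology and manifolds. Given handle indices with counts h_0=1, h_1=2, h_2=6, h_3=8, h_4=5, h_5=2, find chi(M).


Handles of index k contribute (-1)^k to chi (same as CW cells).
chi = (1) + (-2) + (6) + (-8) + (5) + (-2) = 0

0


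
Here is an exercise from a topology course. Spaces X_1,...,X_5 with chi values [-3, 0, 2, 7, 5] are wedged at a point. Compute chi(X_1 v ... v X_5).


chi(A v B) = chi(A) + chi(B) - 1 (one point identified).
For 5 spaces: chi = (sum chi_i) - (5 - 1).
sum = 11; chi = 11 - 4 = 7

7


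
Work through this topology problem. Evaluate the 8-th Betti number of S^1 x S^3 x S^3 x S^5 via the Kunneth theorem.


Each S^d has Poincare polynomial 1 + t^d.
The product S^1 x S^3 x S^3 x S^5 has Poincare polynomial prod(1+t^d_i).
Expanding: b_0=1, b_1=1, b_3=2, b_4=2, b_5=1, b_6=2, b_7=1, b_8=2, b_9=2, b_11=1, b_12=1.
b_8 = 2

2


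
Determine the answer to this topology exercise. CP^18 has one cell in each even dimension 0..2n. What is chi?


CP^18 has one cell in each even dimension 0, 2, ..., 2*18 (18+1 cells total).
All cells are even-dimensional, so chi = number of cells.
chi = 18 + 1 = 19

19


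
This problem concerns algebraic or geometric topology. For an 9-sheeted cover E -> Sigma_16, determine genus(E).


For an n-sheeted cover: chi(E) = n * chi(B).
chi(Sigma_16) = 2 - 2*16 = -30.
chi(E) = 9 * (-30) = -270.
genus(E) = (2 - chi(E))/2 = (2 - (-270))/2 = 272/2 = 136

136


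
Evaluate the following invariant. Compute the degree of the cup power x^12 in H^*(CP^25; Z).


|x| = 2 in H^*(CP^n).
|x^12| = 12 * |x| = 12 * 2 = 24

24


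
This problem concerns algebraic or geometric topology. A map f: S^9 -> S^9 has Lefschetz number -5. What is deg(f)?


L(f) = 1 + (-1)^9 deg(f) on S^9.
-5 = 1 + (-1)^9 * deg(f)
(-1)^9 * deg(f) = -6
deg(f) = 6

6


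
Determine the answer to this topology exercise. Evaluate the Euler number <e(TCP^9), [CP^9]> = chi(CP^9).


For any closed oriented manifold, <e(TM),[M]> = chi(M).
chi(CP^9) = 9+1 = 10

10


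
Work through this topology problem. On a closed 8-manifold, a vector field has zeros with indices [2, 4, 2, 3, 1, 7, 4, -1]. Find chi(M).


Poincare-Hopf: chi(M) = sum of indices of zeros.
chi = (2) + (4) + (2) + (3) + (1) + (7) + (4) + (-1) = 22

22


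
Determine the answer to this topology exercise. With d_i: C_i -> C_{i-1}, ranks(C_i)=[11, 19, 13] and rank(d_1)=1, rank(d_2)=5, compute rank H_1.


rank H_k = rank(ker d_k) - rank(im d_{k+1}).
rank(ker d_1) = rank(C_1) - rank(d_1) = 19 - 1 = 18.
rank(im d_{1+1}) = 5.
rank H_1 = 18 - 5 = 13

13


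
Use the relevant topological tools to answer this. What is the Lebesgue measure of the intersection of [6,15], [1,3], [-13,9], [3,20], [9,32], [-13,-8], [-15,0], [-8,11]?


Intersection = [max(a_i), min(b_i)] = [9, -8].
Since 9 > -8, the intersection is empty.
Length = 0

0


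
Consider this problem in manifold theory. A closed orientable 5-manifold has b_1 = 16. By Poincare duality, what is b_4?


Poincare duality for closed orientable n-manifolds: b_k = b_{n-k}.
Here n = 5, so b_4 = b_1 = 16

16


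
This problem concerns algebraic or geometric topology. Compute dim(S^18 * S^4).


Join of spheres: S^m * S^n = S^{m+n+1}.
dim = 18 + 4 + 1 = 23

23


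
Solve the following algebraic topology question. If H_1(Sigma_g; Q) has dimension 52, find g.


For a closed orientable surface: b_1 = 2g.
52 = 2g
g = 52 / 2 = 26

26


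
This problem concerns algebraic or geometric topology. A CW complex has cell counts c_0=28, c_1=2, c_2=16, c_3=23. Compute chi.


chi = sum_k (-1)^k c_k.
= (-1)^0*28 + (-1)^1*2 + (-1)^2*16 + (-1)^3*23
= (28) + (-2) + (16) + (-23)
= 19

19


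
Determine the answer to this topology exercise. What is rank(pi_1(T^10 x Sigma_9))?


pi_1(A x B) = pi_1(A) x pi_1(B); rank of abelianization = b_1.
b_1(T^10) = 10, b_1(Sigma_9) = 2*9 = 18.
b_1(product) = 10 + 18 = 28

28


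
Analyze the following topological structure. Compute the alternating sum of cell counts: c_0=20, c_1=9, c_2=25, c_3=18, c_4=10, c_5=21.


chi = sum_k (-1)^k c_k.
= (-1)^0*20 + (-1)^1*9 + (-1)^2*25 + (-1)^3*18 + (-1)^4*10 + (-1)^5*21
= (20) + (-9) + (25) + (-18) + (10) + (-21)
= 7

7


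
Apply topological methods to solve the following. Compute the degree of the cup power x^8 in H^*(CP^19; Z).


|x| = 2 in H^*(CP^n).
|x^8| = 8 * |x| = 8 * 2 = 16

16


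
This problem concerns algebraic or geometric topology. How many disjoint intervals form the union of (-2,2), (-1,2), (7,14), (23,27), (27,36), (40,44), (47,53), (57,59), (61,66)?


Sort and merge overlapping open intervals.
Merged: (-2,2), (7,14), (23,27), (27,36), (40,44), (47,53), (57,59), (61,66).
Number of components = 8

8


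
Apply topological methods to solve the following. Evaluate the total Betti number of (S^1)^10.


b_k(T^10) = C(10,k), so the sum over k is sum_k C(10,k) = 2^10.
Total = 2^10 = 1024

1024


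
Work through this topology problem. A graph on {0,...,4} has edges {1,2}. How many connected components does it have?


Run DFS/union-find over 5 vertices.
V = 5, E = 1.
Number of components = 4

4


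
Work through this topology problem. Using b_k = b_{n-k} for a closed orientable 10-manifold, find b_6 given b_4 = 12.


Poincare duality for closed orientable n-manifolds: b_k = b_{n-k}.
Here n = 10, so b_6 = b_4 = 12

12


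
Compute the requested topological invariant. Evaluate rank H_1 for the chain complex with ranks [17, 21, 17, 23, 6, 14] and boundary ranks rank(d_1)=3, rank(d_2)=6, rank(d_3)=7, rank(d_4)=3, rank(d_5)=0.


rank H_k = rank(ker d_k) - rank(im d_{k+1}).
rank(ker d_1) = rank(C_1) - rank(d_1) = 21 - 3 = 18.
rank(im d_{1+1}) = 6.
rank H_1 = 18 - 6 = 12

12


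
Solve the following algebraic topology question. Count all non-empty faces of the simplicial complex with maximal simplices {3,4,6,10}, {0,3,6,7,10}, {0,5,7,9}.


Each maximal simplex on m vertices has 2^m - 1 nonempty faces.
Take the union (dedupe shared faces).
Total distinct faces = 51

51


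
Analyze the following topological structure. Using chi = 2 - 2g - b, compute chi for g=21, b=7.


For a compact orientable surface with genus g and b boundary components: chi = 2 - 2g - b.
chi = 2 - 2*21 - 7 = 2 - 42 - 7 = -47

-47


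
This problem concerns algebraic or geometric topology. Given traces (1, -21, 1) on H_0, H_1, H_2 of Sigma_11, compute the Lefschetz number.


L(f) = tr(f_0*) - tr(f_1*) + tr(f_2*).
= 1 - (-21) + (1)
= 23

23


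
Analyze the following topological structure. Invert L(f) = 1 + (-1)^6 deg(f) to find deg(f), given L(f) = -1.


L(f) = 1 + (-1)^6 deg(f) on S^6.
-1 = 1 + (-1)^6 * deg(f)
(-1)^6 * deg(f) = -2
deg(f) = -2

-2


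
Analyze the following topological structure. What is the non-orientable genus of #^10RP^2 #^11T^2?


Since a >= 1, the sum is non-orientable; each T^2 can be replaced by RP^2 # RP^2 (since T^2#RP^2 = 3RP^2).
Total crosscaps k = 10 + 2*11 = 32.
Check via chi: chi = 10*1 + 11*0 - (10+11-1)*2 = -30 = 2 - k = -30. Consistent.

32


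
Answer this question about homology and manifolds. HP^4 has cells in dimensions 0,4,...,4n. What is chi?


HP^4 has one cell in each dimension 0, 4, ..., 4*4 (4+1 cells, all even-dim).
chi = 4 + 1 = 5

5


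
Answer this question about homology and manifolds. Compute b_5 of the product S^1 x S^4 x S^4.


Each S^d has Poincare polynomial 1 + t^d.
The product S^1 x S^4 x S^4 has Poincare polynomial prod(1+t^d_i).
Expanding: b_0=1, b_1=1, b_4=2, b_5=2, b_8=1, b_9=1.
b_5 = 2

2


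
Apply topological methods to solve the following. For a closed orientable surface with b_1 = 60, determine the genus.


For a closed orientable surface: b_1 = 2g.
60 = 2g
g = 60 / 2 = 30

30


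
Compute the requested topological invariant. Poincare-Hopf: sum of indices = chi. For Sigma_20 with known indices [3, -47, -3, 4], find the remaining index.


Poincare-Hopf: sum of indices = chi(M).
chi(Sigma_20) = 2 - 2*20 = -38.
Sum of known indices = -43.
x = chi - (sum known) = -38 - (-43) = 5

5


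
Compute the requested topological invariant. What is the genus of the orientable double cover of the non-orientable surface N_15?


chi(N_15) = 2 - 15 = -13.
Double cover: chi(Sigma_g) = 2 * chi(N_15) = 2*(-13) = -26.
2 - 2g = -26, so g = (2 - (-26))/2 = 28/2 = 14

14


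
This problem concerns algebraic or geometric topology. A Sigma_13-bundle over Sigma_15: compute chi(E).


For a fiber bundle F -> E -> B (with CW structure): chi(E) = chi(B) * chi(F).
chi(Sigma_15) = -28, chi(Sigma_13) = -24.
chi(E) = (-28) * (-24) = 672

672


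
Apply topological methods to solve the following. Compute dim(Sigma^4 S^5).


Each suspension raises dimension by 1: Sigma S^n = S^{n+1}.
Sigma^4 S^5 = S^{5+4} = S^9

9


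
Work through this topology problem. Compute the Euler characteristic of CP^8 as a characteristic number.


For any closed oriented manifold, <e(TM),[M]> = chi(M).
chi(CP^8) = 8+1 = 9

9


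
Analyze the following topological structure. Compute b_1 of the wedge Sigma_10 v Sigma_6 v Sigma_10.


For a wedge X v Y: reduced H_k(X v Y) = H_k(X) + H_k(Y).
Each Sigma_g contributes b_1 = 2g.
b_1 = 20 + 12 + 20 = 52

52


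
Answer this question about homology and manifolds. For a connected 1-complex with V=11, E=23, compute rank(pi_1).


For a connected graph: rank(pi_1) = b_1 = E - V + 1 = 1 - chi.
chi = V - E = 11 - 23 = -12.
rank = 1 - (-12) = 23 - 11 + 1 = 13

13


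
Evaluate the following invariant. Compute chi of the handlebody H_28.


A genus-g handlebody deformation retracts to a wedge of g circles.
chi(vee_g S^1) = 1 - g.
chi(H_28) = 1 - 28 = -27

-27


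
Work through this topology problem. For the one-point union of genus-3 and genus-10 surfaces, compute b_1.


For a wedge: H_1(A v B) = H_1(A) + H_1(B).
b_1(Sigma_3) = 6, b_1(Sigma_10) = 20.
b_1 = 6 + 20 = 26

26


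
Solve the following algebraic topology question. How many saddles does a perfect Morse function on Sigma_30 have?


A perfect Morse function has m_k = b_k.
For Sigma_30: b_0=1, b_1=2g=60, b_2=1.
Saddles m_1 = 2g = 60

60


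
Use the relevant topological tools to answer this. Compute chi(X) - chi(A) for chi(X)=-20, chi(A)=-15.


Relative Euler characteristic: chi(X, A) = chi(X) - chi(A).
= -20 - (-15) = -5

-5


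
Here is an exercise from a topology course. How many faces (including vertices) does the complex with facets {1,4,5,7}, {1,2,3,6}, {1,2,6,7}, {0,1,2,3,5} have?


Each maximal simplex on m vertices has 2^m - 1 nonempty faces.
Take the union (dedupe shared faces).
Total distinct faces = 57

57


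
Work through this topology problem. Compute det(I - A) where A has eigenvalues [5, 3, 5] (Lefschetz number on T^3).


For a torus self-map: L(f) = det(I - A) where A acts on H_1.
L(f) = (1-5) * (1-3) * (1-5) = -4 * -2 * -4 = -32

-32


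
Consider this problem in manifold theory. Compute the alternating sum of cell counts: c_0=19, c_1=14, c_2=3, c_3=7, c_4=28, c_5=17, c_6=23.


chi = sum_k (-1)^k c_k.
= (-1)^0*19 + (-1)^1*14 + (-1)^2*3 + (-1)^3*7 + (-1)^4*28 + (-1)^5*17 + (-1)^6*23
= (19) + (-14) + (3) + (-7) + (28) + (-17) + (23)
= 35

35


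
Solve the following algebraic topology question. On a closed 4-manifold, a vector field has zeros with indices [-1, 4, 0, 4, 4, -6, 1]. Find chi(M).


Poincare-Hopf: chi(M) = sum of indices of zeros.
chi = (-1) + (4) + (0) + (4) + (4) + (-6) + (1) = 6

6


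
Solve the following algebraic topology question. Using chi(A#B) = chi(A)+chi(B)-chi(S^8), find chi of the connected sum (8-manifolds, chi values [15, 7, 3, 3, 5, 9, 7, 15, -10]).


For n-manifolds: chi(A#B) = chi(A) + chi(B) - chi(S^8).
chi(S^8) = 1 + (-1)^8 = 2.
chi(#) = (sum chi_i) - (9-1)*chi(S^8) = 54 - 8*2 = 38

38


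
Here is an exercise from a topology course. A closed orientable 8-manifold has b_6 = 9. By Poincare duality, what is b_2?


Poincare duality for closed orientable n-manifolds: b_k = b_{n-k}.
Here n = 8, so b_2 = b_6 = 9

9


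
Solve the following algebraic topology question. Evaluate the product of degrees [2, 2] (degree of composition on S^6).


Degree is multiplicative: deg(composition) = product of degrees.
= (2) * (2) = 4

4


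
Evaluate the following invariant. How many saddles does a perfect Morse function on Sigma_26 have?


A perfect Morse function has m_k = b_k.
For Sigma_26: b_0=1, b_1=2g=52, b_2=1.
Saddles m_1 = 2g = 52

52


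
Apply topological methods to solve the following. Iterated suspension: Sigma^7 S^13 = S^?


Each suspension raises dimension by 1: Sigma S^n = S^{n+1}.
Sigma^7 S^13 = S^{13+7} = S^20

20


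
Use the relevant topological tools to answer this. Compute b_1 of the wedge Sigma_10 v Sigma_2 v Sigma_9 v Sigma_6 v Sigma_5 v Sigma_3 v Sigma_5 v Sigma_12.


For a wedge X v Y: reduced H_k(X v Y) = H_k(X) + H_k(Y).
Each Sigma_g contributes b_1 = 2g.
b_1 = 20 + 4 + 18 + 12 + 10 + 6 + 10 + 24 = 104

104


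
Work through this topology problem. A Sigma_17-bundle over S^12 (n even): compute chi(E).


chi(S^12) = 2 (n even), chi(Sigma_17) = 2 - 2*17 = -32.
chi(E) = 2 * (-32) = -64

-64


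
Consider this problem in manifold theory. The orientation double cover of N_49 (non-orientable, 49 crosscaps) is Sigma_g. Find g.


chi(N_49) = 2 - 49 = -47.
Double cover: chi(Sigma_g) = 2 * chi(N_49) = 2*(-47) = -94.
2 - 2g = -94, so g = (2 - (-94))/2 = 96/2 = 48

48


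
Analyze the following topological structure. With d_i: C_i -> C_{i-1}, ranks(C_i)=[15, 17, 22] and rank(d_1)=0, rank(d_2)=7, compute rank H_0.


rank H_k = rank(ker d_k) - rank(im d_{k+1}).
rank(ker d_0) = rank(C_0) - rank(d_0) = 15 - 0 = 15.
rank(im d_{0+1}) = 0.
rank H_0 = 15 - 0 = 15

15
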